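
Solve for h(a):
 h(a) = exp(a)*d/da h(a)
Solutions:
 h(a) = C1*exp(-exp(-a))


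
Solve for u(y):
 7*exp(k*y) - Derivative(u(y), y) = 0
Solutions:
 u(y) = C1 + 7*exp(k*y)/k


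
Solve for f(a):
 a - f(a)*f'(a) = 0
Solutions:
 f(a) = -sqrt(C1 + a^2)
 f(a) = sqrt(C1 + a^2)


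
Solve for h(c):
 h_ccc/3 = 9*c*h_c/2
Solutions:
 h(c) = C1 + Integral(C2*airyai(3*2^(2/3)*c/2) + C3*airybi(3*2^(2/3)*c/2), c)


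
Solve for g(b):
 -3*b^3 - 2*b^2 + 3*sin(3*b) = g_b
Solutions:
 g(b) = C1 - 3*b^4/4 - 2*b^3/3 - cos(3*b)


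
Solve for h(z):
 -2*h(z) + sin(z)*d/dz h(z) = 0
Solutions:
 h(z) = C1*(cos(z) - 1)/(cos(z) + 1)


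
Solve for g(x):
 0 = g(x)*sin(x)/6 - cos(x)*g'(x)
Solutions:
 g(x) = C1/cos(x)^(1/6)


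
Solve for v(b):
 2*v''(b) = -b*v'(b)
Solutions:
 v(b) = C1 + C2*erf(b/2)


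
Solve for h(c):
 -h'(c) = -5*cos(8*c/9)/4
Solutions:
 h(c) = C1 + 45*sin(8*c/9)/32


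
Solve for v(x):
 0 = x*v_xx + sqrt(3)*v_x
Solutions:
 v(x) = C1 + C2*x^(1 - sqrt(3))


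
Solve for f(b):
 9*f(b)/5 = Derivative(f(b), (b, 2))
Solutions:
 f(b) = C1*exp(-3*sqrt(5)*b/5) + C2*exp(3*sqrt(5)*b/5)


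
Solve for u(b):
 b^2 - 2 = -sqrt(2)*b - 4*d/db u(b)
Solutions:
 u(b) = C1 - b^3/12 - sqrt(2)*b^2/8 + b/2


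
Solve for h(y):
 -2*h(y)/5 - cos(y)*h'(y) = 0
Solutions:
 h(y) = C1*(sin(y) - 1)^(1/5)/(sin(y) + 1)^(1/5)


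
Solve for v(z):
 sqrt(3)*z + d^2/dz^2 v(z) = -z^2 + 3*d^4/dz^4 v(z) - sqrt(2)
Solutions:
 v(z) = C1 + C2*z + C3*exp(-sqrt(3)*z/3) + C4*exp(sqrt(3)*z/3) - z^4/12 - sqrt(3)*z^3/6 + z^2*(-3 - sqrt(2)/2)


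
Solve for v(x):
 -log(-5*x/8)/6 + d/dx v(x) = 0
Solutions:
 v(x) = C1 + x*log(-x)/6 + x*(-3*log(2) - 1 + log(5))/6


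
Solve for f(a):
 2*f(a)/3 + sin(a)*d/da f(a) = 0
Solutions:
 f(a) = C1*(cos(a) + 1)^(1/3)/(cos(a) - 1)^(1/3)


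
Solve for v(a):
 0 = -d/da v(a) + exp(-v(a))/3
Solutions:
 v(a) = log(C1 + a/3)


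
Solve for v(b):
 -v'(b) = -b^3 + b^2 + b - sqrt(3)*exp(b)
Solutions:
 v(b) = C1 + b^4/4 - b^3/3 - b^2/2 + sqrt(3)*exp(b)


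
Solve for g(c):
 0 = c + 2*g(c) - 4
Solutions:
 g(c) = 2 - c/2


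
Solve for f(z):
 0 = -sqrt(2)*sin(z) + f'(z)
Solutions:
 f(z) = C1 - sqrt(2)*cos(z)


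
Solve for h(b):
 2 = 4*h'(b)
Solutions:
 h(b) = C1 + b/2


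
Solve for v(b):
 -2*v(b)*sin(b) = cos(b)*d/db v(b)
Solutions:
 v(b) = C1*cos(b)^2


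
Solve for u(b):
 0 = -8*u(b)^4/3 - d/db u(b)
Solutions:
 u(b) = (-1 - sqrt(3)*I)*(1/(C1 + 8*b))^(1/3)/2
 u(b) = (-1 + sqrt(3)*I)*(1/(C1 + 8*b))^(1/3)/2
 u(b) = (1/(C1 + 8*b))^(1/3)


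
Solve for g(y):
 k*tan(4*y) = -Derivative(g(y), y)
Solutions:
 g(y) = C1 + k*log(cos(4*y))/4


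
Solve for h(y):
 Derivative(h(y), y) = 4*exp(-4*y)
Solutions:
 h(y) = C1 - exp(-4*y)


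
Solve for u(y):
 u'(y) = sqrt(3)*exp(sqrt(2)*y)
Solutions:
 u(y) = C1 + sqrt(6)*exp(sqrt(2)*y)/2


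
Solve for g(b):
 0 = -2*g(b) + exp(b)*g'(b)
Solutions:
 g(b) = C1*exp(-2*exp(-b))


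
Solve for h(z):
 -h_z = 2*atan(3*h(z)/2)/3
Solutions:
 Integral(1/atan(3*_y/2), (_y, h(z))) = C1 - 2*z/3


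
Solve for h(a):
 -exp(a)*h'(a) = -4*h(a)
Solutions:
 h(a) = C1*exp(-4*exp(-a))


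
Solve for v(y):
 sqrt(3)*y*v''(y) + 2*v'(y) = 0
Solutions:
 v(y) = C1 + C2*y^(1 - 2*sqrt(3)/3)


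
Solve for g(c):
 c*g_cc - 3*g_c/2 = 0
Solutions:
 g(c) = C1 + C2*c^(5/2)


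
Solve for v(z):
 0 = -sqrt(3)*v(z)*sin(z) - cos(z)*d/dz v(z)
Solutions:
 v(z) = C1*cos(z)^(sqrt(3))


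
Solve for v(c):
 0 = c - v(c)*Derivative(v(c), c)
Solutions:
 v(c) = -sqrt(C1 + c^2)
 v(c) = sqrt(C1 + c^2)


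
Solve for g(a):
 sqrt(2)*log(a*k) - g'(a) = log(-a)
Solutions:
 g(a) = C1 + a*(sqrt(2)*log(-k) - sqrt(2) + 1) - a*(1 - sqrt(2))*log(-a)


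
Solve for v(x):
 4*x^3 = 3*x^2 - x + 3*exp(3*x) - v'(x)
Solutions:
 v(x) = C1 - x^4 + x^3 - x^2/2 + exp(3*x)


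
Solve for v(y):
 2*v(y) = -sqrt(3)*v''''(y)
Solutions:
 v(y) = (C1*sin(2^(3/4)*3^(7/8)*y/6) + C2*cos(2^(3/4)*3^(7/8)*y/6))*exp(-2^(3/4)*3^(7/8)*y/6) + (C3*sin(2^(3/4)*3^(7/8)*y/6) + C4*cos(2^(3/4)*3^(7/8)*y/6))*exp(2^(3/4)*3^(7/8)*y/6)


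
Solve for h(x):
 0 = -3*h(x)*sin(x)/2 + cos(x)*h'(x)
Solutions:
 h(x) = C1/cos(x)^(3/2)


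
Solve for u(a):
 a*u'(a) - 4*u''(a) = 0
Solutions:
 u(a) = C1 + C2*erfi(sqrt(2)*a/4)


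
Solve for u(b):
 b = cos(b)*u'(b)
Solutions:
 u(b) = C1 + Integral(b/cos(b), b)


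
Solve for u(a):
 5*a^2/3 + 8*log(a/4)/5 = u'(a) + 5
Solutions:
 u(a) = C1 + 5*a^3/9 + 8*a*log(a)/5 - 33*a/5 - 16*a*log(2)/5


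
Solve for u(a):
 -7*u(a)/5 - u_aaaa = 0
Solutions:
 u(a) = (C1*sin(sqrt(2)*5^(3/4)*7^(1/4)*a/10) + C2*cos(sqrt(2)*5^(3/4)*7^(1/4)*a/10))*exp(-sqrt(2)*5^(3/4)*7^(1/4)*a/10) + (C3*sin(sqrt(2)*5^(3/4)*7^(1/4)*a/10) + C4*cos(sqrt(2)*5^(3/4)*7^(1/4)*a/10))*exp(sqrt(2)*5^(3/4)*7^(1/4)*a/10)


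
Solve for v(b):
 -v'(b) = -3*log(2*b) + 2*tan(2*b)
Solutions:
 v(b) = C1 + 3*b*log(b) - 3*b + 3*b*log(2) + log(cos(2*b))


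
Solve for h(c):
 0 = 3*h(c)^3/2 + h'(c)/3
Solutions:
 h(c) = -sqrt(-1/(C1 - 9*c))
 h(c) = sqrt(-1/(C1 - 9*c))


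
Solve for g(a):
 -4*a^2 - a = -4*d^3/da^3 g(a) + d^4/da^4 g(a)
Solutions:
 g(a) = C1 + C2*a + C3*a^2 + C4*exp(4*a) + a^5/60 + a^4/32 + a^3/32


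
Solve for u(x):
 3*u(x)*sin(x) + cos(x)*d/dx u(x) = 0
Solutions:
 u(x) = C1*cos(x)^3


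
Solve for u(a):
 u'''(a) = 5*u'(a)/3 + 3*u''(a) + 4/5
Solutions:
 u(a) = C1 + C2*exp(a*(9 - sqrt(141))/6) + C3*exp(a*(9 + sqrt(141))/6) - 12*a/25


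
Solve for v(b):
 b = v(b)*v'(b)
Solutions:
 v(b) = -sqrt(C1 + b^2)
 v(b) = sqrt(C1 + b^2)


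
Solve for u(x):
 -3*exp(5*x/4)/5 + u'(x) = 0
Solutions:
 u(x) = C1 + 12*exp(5*x/4)/25


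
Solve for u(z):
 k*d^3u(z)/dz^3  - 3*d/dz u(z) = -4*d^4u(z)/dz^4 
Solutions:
 u(z) = C1 + C2*exp(-z*(k^2/(k^3 + sqrt(-k^6 + (k^3 - 648)^2) - 648)^(1/3) + k + (k^3 + sqrt(-k^6 + (k^3 - 648)^2) - 648)^(1/3))/12) + C3*exp(z*(-4*k^2/((-1 + sqrt(3)*I)*(k^3 + sqrt(-k^6 + (k^3 - 648)^2) - 648)^(1/3)) - 2*k + (k^3 + sqrt(-k^6 + (k^3 - 648)^2) - 648)^(1/3) - sqrt(3)*I*(k^3 + sqrt(-k^6 + (k^3 - 648)^2) - 648)^(1/3))/24) + C4*exp(z*(4*k^2/((1 + sqrt(3)*I)*(k^3 + sqrt(-k^6 + (k^3 - 648)^2) - 648)^(1/3)) - 2*k + (k^3 + sqrt(-k^6 + (k^3 - 648)^2) - 648)^(1/3) + sqrt(3)*I*(k^3 + sqrt(-k^6 + (k^3 - 648)^2) - 648)^(1/3))/24)


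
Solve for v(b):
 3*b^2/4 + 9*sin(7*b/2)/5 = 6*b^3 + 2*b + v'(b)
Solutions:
 v(b) = C1 - 3*b^4/2 + b^3/4 - b^2 - 18*cos(7*b/2)/35


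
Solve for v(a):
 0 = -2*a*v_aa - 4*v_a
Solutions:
 v(a) = C1 + C2/a


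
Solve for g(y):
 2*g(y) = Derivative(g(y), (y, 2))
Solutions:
 g(y) = C1*exp(-sqrt(2)*y) + C2*exp(sqrt(2)*y)


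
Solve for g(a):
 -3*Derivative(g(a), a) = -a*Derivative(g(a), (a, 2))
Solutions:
 g(a) = C1 + C2*a^4


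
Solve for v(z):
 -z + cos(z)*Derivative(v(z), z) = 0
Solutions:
 v(z) = C1 + Integral(z/cos(z), z)


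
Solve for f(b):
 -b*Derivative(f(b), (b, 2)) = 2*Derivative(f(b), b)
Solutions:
 f(b) = C1 + C2/b


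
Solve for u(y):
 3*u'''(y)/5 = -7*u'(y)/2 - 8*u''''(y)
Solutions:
 u(y) = C1 + C2*exp(y*(-2 + (20*sqrt(490070) + 14001)^(-1/3) + (20*sqrt(490070) + 14001)^(1/3))/80)*sin(sqrt(3)*y*(-(20*sqrt(490070) + 14001)^(1/3) + (20*sqrt(490070) + 14001)^(-1/3))/80) + C3*exp(y*(-2 + (20*sqrt(490070) + 14001)^(-1/3) + (20*sqrt(490070) + 14001)^(1/3))/80)*cos(sqrt(3)*y*(-(20*sqrt(490070) + 14001)^(1/3) + (20*sqrt(490070) + 14001)^(-1/3))/80) + C4*exp(-y*((20*sqrt(490070) + 14001)^(-1/3) + 1 + (20*sqrt(490070) + 14001)^(1/3))/40)


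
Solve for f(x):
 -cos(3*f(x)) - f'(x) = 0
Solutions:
 f(x) = -asin((C1 + exp(6*x))/(C1 - exp(6*x)))/3 + pi/3
 f(x) = asin((C1 + exp(6*x))/(C1 - exp(6*x)))/3


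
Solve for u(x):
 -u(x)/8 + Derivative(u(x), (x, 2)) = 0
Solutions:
 u(x) = C1*exp(-sqrt(2)*x/4) + C2*exp(sqrt(2)*x/4)


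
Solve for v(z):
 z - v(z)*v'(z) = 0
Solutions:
 v(z) = -sqrt(C1 + z^2)
 v(z) = sqrt(C1 + z^2)


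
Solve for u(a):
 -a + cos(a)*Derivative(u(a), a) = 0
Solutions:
 u(a) = C1 + Integral(a/cos(a), a)


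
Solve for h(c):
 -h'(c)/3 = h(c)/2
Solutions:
 h(c) = C1*exp(-3*c/2)


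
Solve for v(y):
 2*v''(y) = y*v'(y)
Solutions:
 v(y) = C1 + C2*erfi(y/2)


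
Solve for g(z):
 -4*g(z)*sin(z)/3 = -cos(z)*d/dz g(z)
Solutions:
 g(z) = C1/cos(z)^(4/3)


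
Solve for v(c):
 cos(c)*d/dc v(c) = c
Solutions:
 v(c) = C1 + Integral(c/cos(c), c)


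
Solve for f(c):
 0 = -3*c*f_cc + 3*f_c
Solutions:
 f(c) = C1 + C2*c^2


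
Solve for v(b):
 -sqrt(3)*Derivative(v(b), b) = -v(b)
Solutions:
 v(b) = C1*exp(sqrt(3)*b/3)


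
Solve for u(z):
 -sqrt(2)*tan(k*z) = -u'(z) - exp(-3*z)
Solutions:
 u(z) = C1 - Piecewise((-exp(-3*z)/3 - sqrt(2)*log(tan(k*z)^2 + 1)/(2*k), Ne(k, 0)), (-exp(-3*z)/3, True))


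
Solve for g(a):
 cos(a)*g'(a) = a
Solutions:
 g(a) = C1 + Integral(a/cos(a), a)


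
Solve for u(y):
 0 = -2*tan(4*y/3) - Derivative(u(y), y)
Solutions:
 u(y) = C1 + 3*log(cos(4*y/3))/2


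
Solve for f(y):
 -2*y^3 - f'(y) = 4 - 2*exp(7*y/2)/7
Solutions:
 f(y) = C1 - y^4/2 - 4*y + 4*exp(7*y/2)/49


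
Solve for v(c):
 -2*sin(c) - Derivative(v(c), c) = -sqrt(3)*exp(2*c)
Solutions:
 v(c) = C1 + sqrt(3)*exp(2*c)/2 + 2*cos(c)


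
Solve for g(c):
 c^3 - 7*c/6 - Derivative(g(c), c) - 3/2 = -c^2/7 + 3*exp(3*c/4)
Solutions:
 g(c) = C1 + c^4/4 + c^3/21 - 7*c^2/12 - 3*c/2 - 4*exp(3*c/4)


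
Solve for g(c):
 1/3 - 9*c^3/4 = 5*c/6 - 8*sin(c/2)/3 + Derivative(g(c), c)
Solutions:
 g(c) = C1 - 9*c^4/16 - 5*c^2/12 + c/3 - 16*cos(c/2)/3


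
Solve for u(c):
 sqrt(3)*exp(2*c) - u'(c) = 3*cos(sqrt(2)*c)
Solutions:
 u(c) = C1 + sqrt(3)*exp(2*c)/2 - 3*sqrt(2)*sin(sqrt(2)*c)/2


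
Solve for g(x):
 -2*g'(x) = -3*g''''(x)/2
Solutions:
 g(x) = C1 + C4*exp(6^(2/3)*x/3) + (C2*sin(2^(2/3)*3^(1/6)*x/2) + C3*cos(2^(2/3)*3^(1/6)*x/2))*exp(-6^(2/3)*x/6)


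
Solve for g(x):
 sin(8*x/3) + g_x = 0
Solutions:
 g(x) = C1 + 3*cos(8*x/3)/8


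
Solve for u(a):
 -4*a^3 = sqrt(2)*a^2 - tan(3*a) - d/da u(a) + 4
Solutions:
 u(a) = C1 + a^4 + sqrt(2)*a^3/3 + 4*a + log(cos(3*a))/3


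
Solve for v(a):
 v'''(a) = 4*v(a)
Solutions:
 v(a) = C3*exp(2^(2/3)*a) + (C1*sin(2^(2/3)*sqrt(3)*a/2) + C2*cos(2^(2/3)*sqrt(3)*a/2))*exp(-2^(2/3)*a/2)


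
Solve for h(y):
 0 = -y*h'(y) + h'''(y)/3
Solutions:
 h(y) = C1 + Integral(C2*airyai(3^(1/3)*y) + C3*airybi(3^(1/3)*y), y)


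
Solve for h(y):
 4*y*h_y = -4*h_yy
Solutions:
 h(y) = C1 + C2*erf(sqrt(2)*y/2)


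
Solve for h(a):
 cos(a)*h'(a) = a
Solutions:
 h(a) = C1 + Integral(a/cos(a), a)


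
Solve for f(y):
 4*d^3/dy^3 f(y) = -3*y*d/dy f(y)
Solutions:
 f(y) = C1 + Integral(C2*airyai(-6^(1/3)*y/2) + C3*airybi(-6^(1/3)*y/2), y)


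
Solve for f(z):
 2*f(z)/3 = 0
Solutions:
 f(z) = 0


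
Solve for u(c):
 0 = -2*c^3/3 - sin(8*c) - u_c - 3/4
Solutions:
 u(c) = C1 - c^4/6 - 3*c/4 + cos(8*c)/8


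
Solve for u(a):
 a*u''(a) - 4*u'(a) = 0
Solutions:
 u(a) = C1 + C2*a^5


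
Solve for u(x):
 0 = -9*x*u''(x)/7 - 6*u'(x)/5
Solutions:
 u(x) = C1 + C2*x^(1/15)


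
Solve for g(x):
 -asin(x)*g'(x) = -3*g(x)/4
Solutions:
 g(x) = C1*exp(3*Integral(1/asin(x), x)/4)


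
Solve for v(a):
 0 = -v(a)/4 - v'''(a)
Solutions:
 v(a) = C3*exp(-2^(1/3)*a/2) + (C1*sin(2^(1/3)*sqrt(3)*a/4) + C2*cos(2^(1/3)*sqrt(3)*a/4))*exp(2^(1/3)*a/4)


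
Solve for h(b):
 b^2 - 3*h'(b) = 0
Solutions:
 h(b) = C1 + b^3/9


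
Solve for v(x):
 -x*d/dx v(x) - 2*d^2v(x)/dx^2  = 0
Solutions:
 v(x) = C1 + C2*erf(x/2)


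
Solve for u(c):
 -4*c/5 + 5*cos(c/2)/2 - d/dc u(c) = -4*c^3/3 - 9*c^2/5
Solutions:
 u(c) = C1 + c^4/3 + 3*c^3/5 - 2*c^2/5 + 5*sin(c/2)


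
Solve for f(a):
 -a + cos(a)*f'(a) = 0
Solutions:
 f(a) = C1 + Integral(a/cos(a), a)


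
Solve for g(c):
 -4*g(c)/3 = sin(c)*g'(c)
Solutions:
 g(c) = C1*(cos(c) + 1)^(2/3)/(cos(c) - 1)^(2/3)


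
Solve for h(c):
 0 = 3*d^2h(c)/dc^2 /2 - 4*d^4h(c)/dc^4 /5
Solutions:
 h(c) = C1 + C2*c + C3*exp(-sqrt(30)*c/4) + C4*exp(sqrt(30)*c/4)


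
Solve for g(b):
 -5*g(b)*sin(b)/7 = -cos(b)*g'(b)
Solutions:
 g(b) = C1/cos(b)^(5/7)


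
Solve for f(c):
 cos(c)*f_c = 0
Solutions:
 f(c) = C1


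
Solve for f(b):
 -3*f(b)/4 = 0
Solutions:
 f(b) = 0


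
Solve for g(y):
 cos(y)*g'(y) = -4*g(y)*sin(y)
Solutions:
 g(y) = C1*cos(y)^4


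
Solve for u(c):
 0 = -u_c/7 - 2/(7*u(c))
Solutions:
 u(c) = -sqrt(C1 - 4*c)
 u(c) = sqrt(C1 - 4*c)


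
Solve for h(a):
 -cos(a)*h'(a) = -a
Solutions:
 h(a) = C1 + Integral(a/cos(a), a)


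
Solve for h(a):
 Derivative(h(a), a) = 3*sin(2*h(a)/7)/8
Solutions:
 -3*a/8 + 7*log(cos(2*h(a)/7) - 1)/4 - 7*log(cos(2*h(a)/7) + 1)/4 = C1


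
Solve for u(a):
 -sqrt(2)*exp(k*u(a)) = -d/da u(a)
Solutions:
 u(a) = Piecewise((log(-1/(C1*k + sqrt(2)*a*k))/k, Ne(k, 0)), (nan, True))
 u(a) = Piecewise((C1 + sqrt(2)*a, Eq(k, 0)), (nan, True))


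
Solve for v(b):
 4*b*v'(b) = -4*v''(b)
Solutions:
 v(b) = C1 + C2*erf(sqrt(2)*b/2)


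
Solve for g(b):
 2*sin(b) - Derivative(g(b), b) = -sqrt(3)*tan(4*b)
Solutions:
 g(b) = C1 - sqrt(3)*log(cos(4*b))/4 - 2*cos(b)


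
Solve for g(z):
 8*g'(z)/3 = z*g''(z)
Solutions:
 g(z) = C1 + C2*z^(11/3)


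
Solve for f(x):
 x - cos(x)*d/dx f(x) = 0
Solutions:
 f(x) = C1 + Integral(x/cos(x), x)


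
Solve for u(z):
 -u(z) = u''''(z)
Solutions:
 u(z) = (C1*sin(sqrt(2)*z/2) + C2*cos(sqrt(2)*z/2))*exp(-sqrt(2)*z/2) + (C3*sin(sqrt(2)*z/2) + C4*cos(sqrt(2)*z/2))*exp(sqrt(2)*z/2)


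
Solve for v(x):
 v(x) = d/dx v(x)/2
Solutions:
 v(x) = C1*exp(2*x)


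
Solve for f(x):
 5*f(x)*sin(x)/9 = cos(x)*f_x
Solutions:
 f(x) = C1/cos(x)^(5/9)


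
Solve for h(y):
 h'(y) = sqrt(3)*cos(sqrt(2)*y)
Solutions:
 h(y) = C1 + sqrt(6)*sin(sqrt(2)*y)/2


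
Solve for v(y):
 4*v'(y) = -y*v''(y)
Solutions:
 v(y) = C1 + C2/y^3


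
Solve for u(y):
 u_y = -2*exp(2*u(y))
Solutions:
 u(y) = log(-sqrt(-1/(C1 - 2*y))) - log(2)/2
 u(y) = log(-1/(C1 - 2*y))/2 - log(2)/2


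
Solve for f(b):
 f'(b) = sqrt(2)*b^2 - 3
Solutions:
 f(b) = C1 + sqrt(2)*b^3/3 - 3*b


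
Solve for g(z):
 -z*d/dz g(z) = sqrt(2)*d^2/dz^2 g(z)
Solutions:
 g(z) = C1 + C2*erf(2^(1/4)*z/2)


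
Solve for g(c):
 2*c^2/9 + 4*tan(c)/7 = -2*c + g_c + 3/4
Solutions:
 g(c) = C1 + 2*c^3/27 + c^2 - 3*c/4 - 4*log(cos(c))/7


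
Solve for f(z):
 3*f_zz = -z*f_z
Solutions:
 f(z) = C1 + C2*erf(sqrt(6)*z/6)


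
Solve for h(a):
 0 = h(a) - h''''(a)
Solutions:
 h(a) = C1*exp(-a) + C2*exp(a) + C3*sin(a) + C4*cos(a)


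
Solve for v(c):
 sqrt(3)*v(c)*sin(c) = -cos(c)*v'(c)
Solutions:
 v(c) = C1*cos(c)^(sqrt(3))


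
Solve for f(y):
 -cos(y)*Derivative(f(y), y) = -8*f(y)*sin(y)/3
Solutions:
 f(y) = C1/cos(y)^(8/3)


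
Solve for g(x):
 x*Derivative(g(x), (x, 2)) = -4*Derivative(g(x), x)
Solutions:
 g(x) = C1 + C2/x^3


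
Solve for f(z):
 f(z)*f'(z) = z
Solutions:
 f(z) = -sqrt(C1 + z^2)
 f(z) = sqrt(C1 + z^2)


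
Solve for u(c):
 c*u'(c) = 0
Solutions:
 u(c) = C1


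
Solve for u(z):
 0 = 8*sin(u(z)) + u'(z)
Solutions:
 u(z) = -acos((-C1 - exp(16*z))/(C1 - exp(16*z))) + 2*pi
 u(z) = acos((-C1 - exp(16*z))/(C1 - exp(16*z)))


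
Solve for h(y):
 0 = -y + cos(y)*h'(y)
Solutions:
 h(y) = C1 + Integral(y/cos(y), y)


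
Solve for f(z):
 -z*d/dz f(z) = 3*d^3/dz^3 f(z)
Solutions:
 f(z) = C1 + Integral(C2*airyai(-3^(2/3)*z/3) + C3*airybi(-3^(2/3)*z/3), z)


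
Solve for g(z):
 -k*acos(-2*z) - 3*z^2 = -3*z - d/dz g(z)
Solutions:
 g(z) = C1 + k*(z*acos(-2*z) + sqrt(1 - 4*z^2)/2) + z^3 - 3*z^2/2


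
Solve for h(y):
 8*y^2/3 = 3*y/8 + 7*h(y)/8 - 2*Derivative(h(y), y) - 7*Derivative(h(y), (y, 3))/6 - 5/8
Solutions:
 h(y) = C1*exp(7^(1/3)*y*(-(147 + sqrt(50281))^(1/3) + 16*7^(1/3)/(147 + sqrt(50281))^(1/3))/28)*sin(sqrt(3)*7^(1/3)*y*(16*7^(1/3)/(147 + sqrt(50281))^(1/3) + (147 + sqrt(50281))^(1/3))/28) + C2*exp(7^(1/3)*y*(-(147 + sqrt(50281))^(1/3) + 16*7^(1/3)/(147 + sqrt(50281))^(1/3))/28)*cos(sqrt(3)*7^(1/3)*y*(16*7^(1/3)/(147 + sqrt(50281))^(1/3) + (147 + sqrt(50281))^(1/3))/28) + C3*exp(-7^(1/3)*y*(-(147 + sqrt(50281))^(1/3) + 16*7^(1/3)/(147 + sqrt(50281))^(1/3))/14) + 64*y^2/21 + 1985*y/147 + 32495/1029


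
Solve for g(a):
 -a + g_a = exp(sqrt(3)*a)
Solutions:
 g(a) = C1 + a^2/2 + sqrt(3)*exp(sqrt(3)*a)/3


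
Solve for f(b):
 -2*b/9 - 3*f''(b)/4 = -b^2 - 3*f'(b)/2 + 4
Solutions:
 f(b) = C1 + C2*exp(2*b) - 2*b^3/9 - 7*b^2/27 + 65*b/27


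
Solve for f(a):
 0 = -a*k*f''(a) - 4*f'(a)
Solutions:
 f(a) = C1 + a^(((re(k) - 4)*re(k) + im(k)^2)/(re(k)^2 + im(k)^2))*(C2*sin(4*log(a)*Abs(im(k))/(re(k)^2 + im(k)^2)) + C3*cos(4*log(a)*im(k)/(re(k)^2 + im(k)^2)))


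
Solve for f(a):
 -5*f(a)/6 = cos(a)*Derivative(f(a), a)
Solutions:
 f(a) = C1*(sin(a) - 1)^(5/12)/(sin(a) + 1)^(5/12)


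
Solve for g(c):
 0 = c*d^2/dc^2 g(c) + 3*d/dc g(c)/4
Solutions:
 g(c) = C1 + C2*c^(1/4)


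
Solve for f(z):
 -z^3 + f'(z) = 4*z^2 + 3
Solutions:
 f(z) = C1 + z^4/4 + 4*z^3/3 + 3*z


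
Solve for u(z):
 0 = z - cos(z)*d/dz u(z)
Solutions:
 u(z) = C1 + Integral(z/cos(z), z)


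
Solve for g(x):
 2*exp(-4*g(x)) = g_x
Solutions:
 g(x) = log(-I*(C1 + 8*x)^(1/4))
 g(x) = log(I*(C1 + 8*x)^(1/4))
 g(x) = log(-(C1 + 8*x)^(1/4))
 g(x) = log(C1 + 8*x)/4


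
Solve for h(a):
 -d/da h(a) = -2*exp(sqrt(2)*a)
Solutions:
 h(a) = C1 + sqrt(2)*exp(sqrt(2)*a)


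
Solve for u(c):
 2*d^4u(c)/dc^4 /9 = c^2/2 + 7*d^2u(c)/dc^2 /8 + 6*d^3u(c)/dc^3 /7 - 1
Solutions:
 u(c) = C1 + C2*c + C3*exp(3*c*(18 - sqrt(667))/28) + C4*exp(3*c*(18 + sqrt(667))/28) - c^4/21 + 64*c^3/343 - 18460*c^2/151263


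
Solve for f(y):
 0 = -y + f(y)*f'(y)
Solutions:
 f(y) = -sqrt(C1 + y^2)
 f(y) = sqrt(C1 + y^2)


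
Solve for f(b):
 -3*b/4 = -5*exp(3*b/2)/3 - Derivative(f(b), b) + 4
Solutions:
 f(b) = C1 + 3*b^2/8 + 4*b - 10*exp(3*b/2)/9


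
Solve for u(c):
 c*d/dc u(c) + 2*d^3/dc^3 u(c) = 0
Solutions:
 u(c) = C1 + Integral(C2*airyai(-2^(2/3)*c/2) + C3*airybi(-2^(2/3)*c/2), c)


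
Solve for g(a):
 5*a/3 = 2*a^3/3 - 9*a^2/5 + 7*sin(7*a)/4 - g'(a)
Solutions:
 g(a) = C1 + a^4/6 - 3*a^3/5 - 5*a^2/6 - cos(7*a)/4


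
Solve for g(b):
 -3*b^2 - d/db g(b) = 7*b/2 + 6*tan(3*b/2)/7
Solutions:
 g(b) = C1 - b^3 - 7*b^2/4 + 4*log(cos(3*b/2))/7


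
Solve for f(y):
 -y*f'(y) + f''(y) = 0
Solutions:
 f(y) = C1 + C2*erfi(sqrt(2)*y/2)


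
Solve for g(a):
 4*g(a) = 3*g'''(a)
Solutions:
 g(a) = C3*exp(6^(2/3)*a/3) + (C1*sin(2^(2/3)*3^(1/6)*a/2) + C2*cos(2^(2/3)*3^(1/6)*a/2))*exp(-6^(2/3)*a/6)


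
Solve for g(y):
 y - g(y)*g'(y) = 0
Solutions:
 g(y) = -sqrt(C1 + y^2)
 g(y) = sqrt(C1 + y^2)


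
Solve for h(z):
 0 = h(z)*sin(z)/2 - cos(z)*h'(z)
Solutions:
 h(z) = C1/sqrt(cos(z))


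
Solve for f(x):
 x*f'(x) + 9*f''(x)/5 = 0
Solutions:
 f(x) = C1 + C2*erf(sqrt(10)*x/6)


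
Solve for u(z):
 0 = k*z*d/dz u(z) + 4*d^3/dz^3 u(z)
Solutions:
 u(z) = C1 + Integral(C2*airyai(2^(1/3)*z*(-k)^(1/3)/2) + C3*airybi(2^(1/3)*z*(-k)^(1/3)/2), z)


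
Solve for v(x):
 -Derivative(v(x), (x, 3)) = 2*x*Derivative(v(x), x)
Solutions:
 v(x) = C1 + Integral(C2*airyai(-2^(1/3)*x) + C3*airybi(-2^(1/3)*x), x)


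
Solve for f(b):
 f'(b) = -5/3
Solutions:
 f(b) = C1 - 5*b/3


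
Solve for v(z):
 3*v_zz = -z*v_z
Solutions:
 v(z) = C1 + C2*erf(sqrt(6)*z/6)


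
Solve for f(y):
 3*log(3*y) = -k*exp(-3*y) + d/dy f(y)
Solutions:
 f(y) = C1 - k*exp(-3*y)/3 + 3*y*log(y) + 3*y*(-1 + log(3))


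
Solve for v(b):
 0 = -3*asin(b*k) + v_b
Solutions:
 v(b) = C1 + 3*Piecewise((b*asin(b*k) + sqrt(-b^2*k^2 + 1)/k, Ne(k, 0)), (0, True))


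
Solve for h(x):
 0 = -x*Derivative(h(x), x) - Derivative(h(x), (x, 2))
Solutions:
 h(x) = C1 + C2*erf(sqrt(2)*x/2)


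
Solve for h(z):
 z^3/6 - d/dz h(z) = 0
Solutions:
 h(z) = C1 + z^4/24


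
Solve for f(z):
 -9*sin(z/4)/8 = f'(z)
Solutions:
 f(z) = C1 + 9*cos(z/4)/2


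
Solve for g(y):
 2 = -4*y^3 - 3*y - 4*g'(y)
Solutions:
 g(y) = C1 - y^4/4 - 3*y^2/8 - y/2


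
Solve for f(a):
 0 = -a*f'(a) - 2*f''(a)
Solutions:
 f(a) = C1 + C2*erf(a/2)


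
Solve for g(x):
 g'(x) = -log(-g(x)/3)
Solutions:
 Integral(1/(log(-_y) - log(3)), (_y, g(x))) = C1 - x


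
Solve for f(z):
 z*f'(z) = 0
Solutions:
 f(z) = C1


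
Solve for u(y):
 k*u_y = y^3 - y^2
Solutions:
 u(y) = C1 + y^4/(4*k) - y^3/(3*k)


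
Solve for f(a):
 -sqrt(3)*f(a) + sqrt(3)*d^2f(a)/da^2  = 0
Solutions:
 f(a) = C1*exp(-a) + C2*exp(a)


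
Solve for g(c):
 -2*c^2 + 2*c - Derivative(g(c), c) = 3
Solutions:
 g(c) = C1 - 2*c^3/3 + c^2 - 3*c


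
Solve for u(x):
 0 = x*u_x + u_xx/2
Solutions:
 u(x) = C1 + C2*erf(x)


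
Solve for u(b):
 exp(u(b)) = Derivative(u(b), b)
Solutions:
 u(b) = log(-1/(C1 + b))


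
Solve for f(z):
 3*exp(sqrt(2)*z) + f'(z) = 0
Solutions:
 f(z) = C1 - 3*sqrt(2)*exp(sqrt(2)*z)/2


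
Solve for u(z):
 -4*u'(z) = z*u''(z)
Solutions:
 u(z) = C1 + C2/z^3


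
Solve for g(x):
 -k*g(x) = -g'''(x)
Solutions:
 g(x) = C1*exp(k^(1/3)*x) + C2*exp(k^(1/3)*x*(-1 + sqrt(3)*I)/2) + C3*exp(-k^(1/3)*x*(1 + sqrt(3)*I)/2)


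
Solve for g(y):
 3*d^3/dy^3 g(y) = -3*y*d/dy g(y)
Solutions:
 g(y) = C1 + Integral(C2*airyai(-y) + C3*airybi(-y), y)


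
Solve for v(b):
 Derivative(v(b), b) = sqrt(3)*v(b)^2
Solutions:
 v(b) = -1/(C1 + sqrt(3)*b)


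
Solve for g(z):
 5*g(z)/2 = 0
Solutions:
 g(z) = 0


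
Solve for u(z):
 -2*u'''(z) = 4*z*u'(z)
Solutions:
 u(z) = C1 + Integral(C2*airyai(-2^(1/3)*z) + C3*airybi(-2^(1/3)*z), z)


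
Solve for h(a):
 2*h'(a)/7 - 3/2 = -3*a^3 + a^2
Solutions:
 h(a) = C1 - 21*a^4/8 + 7*a^3/6 + 21*a/4


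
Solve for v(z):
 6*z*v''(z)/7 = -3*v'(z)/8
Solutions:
 v(z) = C1 + C2*z^(9/16)


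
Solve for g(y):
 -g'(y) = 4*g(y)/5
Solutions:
 g(y) = C1*exp(-4*y/5)


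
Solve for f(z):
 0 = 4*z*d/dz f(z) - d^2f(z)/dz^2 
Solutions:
 f(z) = C1 + C2*erfi(sqrt(2)*z)


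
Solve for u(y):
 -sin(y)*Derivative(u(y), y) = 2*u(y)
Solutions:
 u(y) = C1*(cos(y) + 1)/(cos(y) - 1)


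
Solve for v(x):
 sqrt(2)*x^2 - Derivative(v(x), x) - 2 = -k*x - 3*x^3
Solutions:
 v(x) = C1 + k*x^2/2 + 3*x^4/4 + sqrt(2)*x^3/3 - 2*x


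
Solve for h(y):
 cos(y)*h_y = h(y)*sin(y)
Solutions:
 h(y) = C1/cos(y)


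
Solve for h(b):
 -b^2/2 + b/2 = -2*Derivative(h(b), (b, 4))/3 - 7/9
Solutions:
 h(b) = C1 + C2*b + C3*b^2 + C4*b^3 + b^6/480 - b^5/160 - 7*b^4/144


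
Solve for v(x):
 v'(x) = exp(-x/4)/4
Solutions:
 v(x) = C1 - 1/exp(x)^(1/4)


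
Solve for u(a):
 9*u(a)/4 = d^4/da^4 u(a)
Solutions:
 u(a) = C1*exp(-sqrt(6)*a/2) + C2*exp(sqrt(6)*a/2) + C3*sin(sqrt(6)*a/2) + C4*cos(sqrt(6)*a/2)


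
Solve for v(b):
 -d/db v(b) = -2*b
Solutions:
 v(b) = C1 + b^2


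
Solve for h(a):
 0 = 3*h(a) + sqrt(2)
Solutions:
 h(a) = -sqrt(2)/3


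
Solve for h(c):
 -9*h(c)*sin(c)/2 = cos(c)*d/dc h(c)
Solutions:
 h(c) = C1*cos(c)^(9/2)


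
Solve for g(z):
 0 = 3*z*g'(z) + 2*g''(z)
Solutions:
 g(z) = C1 + C2*erf(sqrt(3)*z/2)


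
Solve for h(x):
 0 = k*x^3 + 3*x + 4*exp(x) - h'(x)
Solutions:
 h(x) = C1 + k*x^4/4 + 3*x^2/2 + 4*exp(x)


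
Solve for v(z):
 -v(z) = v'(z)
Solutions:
 v(z) = C1*exp(-z)


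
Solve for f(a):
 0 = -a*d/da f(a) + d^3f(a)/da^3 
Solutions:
 f(a) = C1 + Integral(C2*airyai(a) + C3*airybi(a), a)


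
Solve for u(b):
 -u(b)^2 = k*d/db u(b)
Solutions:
 u(b) = k/(C1*k + b)


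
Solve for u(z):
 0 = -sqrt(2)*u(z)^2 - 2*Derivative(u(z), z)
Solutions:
 u(z) = 2/(C1 + sqrt(2)*z)


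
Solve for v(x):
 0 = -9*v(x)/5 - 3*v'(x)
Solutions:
 v(x) = C1*exp(-3*x/5)


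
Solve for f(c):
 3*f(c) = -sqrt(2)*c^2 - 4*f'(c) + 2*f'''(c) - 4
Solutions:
 f(c) = C1*exp(-6^(1/3)*c*(4*6^(1/3)/(sqrt(345) + 27)^(1/3) + (sqrt(345) + 27)^(1/3))/12)*sin(2^(1/3)*3^(1/6)*c*(-3^(2/3)*(sqrt(345) + 27)^(1/3)/12 + 2^(1/3)/(sqrt(345) + 27)^(1/3))) + C2*exp(-6^(1/3)*c*(4*6^(1/3)/(sqrt(345) + 27)^(1/3) + (sqrt(345) + 27)^(1/3))/12)*cos(2^(1/3)*3^(1/6)*c*(-3^(2/3)*(sqrt(345) + 27)^(1/3)/12 + 2^(1/3)/(sqrt(345) + 27)^(1/3))) + C3*exp(6^(1/3)*c*(4*6^(1/3)/(sqrt(345) + 27)^(1/3) + (sqrt(345) + 27)^(1/3))/6) - sqrt(2)*c^2/3 + 8*sqrt(2)*c/9 - 32*sqrt(2)/27 - 4/3


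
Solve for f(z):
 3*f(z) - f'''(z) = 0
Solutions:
 f(z) = C3*exp(3^(1/3)*z) + (C1*sin(3^(5/6)*z/2) + C2*cos(3^(5/6)*z/2))*exp(-3^(1/3)*z/2)


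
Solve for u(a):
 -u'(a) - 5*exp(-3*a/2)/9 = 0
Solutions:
 u(a) = C1 + 10*exp(-3*a/2)/27


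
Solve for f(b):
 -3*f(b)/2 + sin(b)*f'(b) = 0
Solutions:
 f(b) = C1*(cos(b) - 1)^(3/4)/(cos(b) + 1)^(3/4)


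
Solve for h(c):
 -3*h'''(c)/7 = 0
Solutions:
 h(c) = C1 + C2*c + C3*c^2


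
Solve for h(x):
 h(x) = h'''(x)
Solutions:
 h(x) = C3*exp(x) + (C1*sin(sqrt(3)*x/2) + C2*cos(sqrt(3)*x/2))*exp(-x/2)


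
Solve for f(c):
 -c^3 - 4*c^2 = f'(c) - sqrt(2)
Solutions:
 f(c) = C1 - c^4/4 - 4*c^3/3 + sqrt(2)*c


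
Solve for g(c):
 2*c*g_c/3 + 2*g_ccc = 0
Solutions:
 g(c) = C1 + Integral(C2*airyai(-3^(2/3)*c/3) + C3*airybi(-3^(2/3)*c/3), c)


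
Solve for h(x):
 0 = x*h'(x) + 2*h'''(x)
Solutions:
 h(x) = C1 + Integral(C2*airyai(-2^(2/3)*x/2) + C3*airybi(-2^(2/3)*x/2), x)


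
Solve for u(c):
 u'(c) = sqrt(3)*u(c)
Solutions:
 u(c) = C1*exp(sqrt(3)*c)


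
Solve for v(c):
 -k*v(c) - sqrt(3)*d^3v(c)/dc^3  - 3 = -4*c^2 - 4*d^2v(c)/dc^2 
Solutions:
 v(c) = C1*exp(c*(2^(2/3)*sqrt(3)*(81*k + sqrt((81*k - 128)^2 - 16384) - 128)^(1/3) - 3*2^(2/3)*I*(81*k + sqrt((81*k - 128)^2 - 16384) - 128)^(1/3) + 16*sqrt(3) - 384*2^(1/3)/((-sqrt(3) + 3*I)*(81*k + sqrt((81*k - 128)^2 - 16384) - 128)^(1/3)))/36) + C2*exp(c*(2^(2/3)*sqrt(3)*(81*k + sqrt((81*k - 128)^2 - 16384) - 128)^(1/3) + 3*2^(2/3)*I*(81*k + sqrt((81*k - 128)^2 - 16384) - 128)^(1/3) + 16*sqrt(3) + 384*2^(1/3)/((sqrt(3) + 3*I)*(81*k + sqrt((81*k - 128)^2 - 16384) - 128)^(1/3)))/36) + C3*exp(sqrt(3)*c*(-2^(2/3)*(81*k + sqrt((81*k - 128)^2 - 16384) - 128)^(1/3) + 8 - 32*2^(1/3)/(81*k + sqrt((81*k - 128)^2 - 16384) - 128)^(1/3))/18) + 4*c^2/k - 3/k + 32/k^2


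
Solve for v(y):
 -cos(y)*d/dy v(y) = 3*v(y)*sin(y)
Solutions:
 v(y) = C1*cos(y)^3


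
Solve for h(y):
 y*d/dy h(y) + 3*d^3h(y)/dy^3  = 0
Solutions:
 h(y) = C1 + Integral(C2*airyai(-3^(2/3)*y/3) + C3*airybi(-3^(2/3)*y/3), y)


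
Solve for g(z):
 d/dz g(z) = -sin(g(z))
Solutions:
 g(z) = -acos((-C1 - exp(2*z))/(C1 - exp(2*z))) + 2*pi
 g(z) = acos((-C1 - exp(2*z))/(C1 - exp(2*z)))


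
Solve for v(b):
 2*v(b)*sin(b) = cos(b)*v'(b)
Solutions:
 v(b) = C1/cos(b)^2


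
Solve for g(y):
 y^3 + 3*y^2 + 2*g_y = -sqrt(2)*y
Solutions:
 g(y) = C1 - y^4/8 - y^3/2 - sqrt(2)*y^2/4


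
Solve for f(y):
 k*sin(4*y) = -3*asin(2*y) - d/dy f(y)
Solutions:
 f(y) = C1 + k*cos(4*y)/4 - 3*y*asin(2*y) - 3*sqrt(1 - 4*y^2)/2


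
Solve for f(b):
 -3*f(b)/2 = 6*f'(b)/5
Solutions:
 f(b) = C1*exp(-5*b/4)


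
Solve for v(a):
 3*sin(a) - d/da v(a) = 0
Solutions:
 v(a) = C1 - 3*cos(a)


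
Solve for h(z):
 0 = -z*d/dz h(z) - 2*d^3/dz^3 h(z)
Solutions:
 h(z) = C1 + Integral(C2*airyai(-2^(2/3)*z/2) + C3*airybi(-2^(2/3)*z/2), z)


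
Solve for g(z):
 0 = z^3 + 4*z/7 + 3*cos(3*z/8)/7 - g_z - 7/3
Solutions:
 g(z) = C1 + z^4/4 + 2*z^2/7 - 7*z/3 + 8*sin(3*z/8)/7


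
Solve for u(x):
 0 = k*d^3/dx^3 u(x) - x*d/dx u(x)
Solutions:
 u(x) = C1 + Integral(C2*airyai(x*(1/k)^(1/3)) + C3*airybi(x*(1/k)^(1/3)), x)


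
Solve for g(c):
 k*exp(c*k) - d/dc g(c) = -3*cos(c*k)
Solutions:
 g(c) = C1 + exp(c*k) + 3*sin(c*k)/k


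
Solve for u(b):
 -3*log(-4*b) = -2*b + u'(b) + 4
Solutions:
 u(b) = C1 + b^2 - 3*b*log(-b) + b*(-6*log(2) - 1)


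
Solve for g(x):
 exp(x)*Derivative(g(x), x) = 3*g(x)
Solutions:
 g(x) = C1*exp(-3*exp(-x))


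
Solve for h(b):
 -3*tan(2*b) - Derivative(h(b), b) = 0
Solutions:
 h(b) = C1 + 3*log(cos(2*b))/2


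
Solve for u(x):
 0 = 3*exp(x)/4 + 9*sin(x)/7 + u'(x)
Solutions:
 u(x) = C1 - 3*exp(x)/4 + 9*cos(x)/7


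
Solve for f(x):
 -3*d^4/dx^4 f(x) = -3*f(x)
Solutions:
 f(x) = C1*exp(-x) + C2*exp(x) + C3*sin(x) + C4*cos(x)


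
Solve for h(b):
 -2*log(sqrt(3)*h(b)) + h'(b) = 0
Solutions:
 -Integral(1/(2*log(_y) + log(3)), (_y, h(b))) = C1 - b


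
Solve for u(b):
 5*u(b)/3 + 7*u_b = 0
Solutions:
 u(b) = C1*exp(-5*b/21)


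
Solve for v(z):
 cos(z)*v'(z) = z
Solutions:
 v(z) = C1 + Integral(z/cos(z), z)


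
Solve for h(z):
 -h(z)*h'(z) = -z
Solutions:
 h(z) = -sqrt(C1 + z^2)
 h(z) = sqrt(C1 + z^2)


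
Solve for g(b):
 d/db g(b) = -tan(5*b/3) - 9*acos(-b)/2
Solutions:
 g(b) = C1 - 9*b*acos(-b)/2 - 9*sqrt(1 - b^2)/2 + 3*log(cos(5*b/3))/5


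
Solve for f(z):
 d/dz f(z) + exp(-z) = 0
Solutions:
 f(z) = C1 + exp(-z)


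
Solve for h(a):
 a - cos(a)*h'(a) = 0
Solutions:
 h(a) = C1 + Integral(a/cos(a), a)


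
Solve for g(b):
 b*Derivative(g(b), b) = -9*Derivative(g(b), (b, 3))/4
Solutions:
 g(b) = C1 + Integral(C2*airyai(-2^(2/3)*3^(1/3)*b/3) + C3*airybi(-2^(2/3)*3^(1/3)*b/3), b)


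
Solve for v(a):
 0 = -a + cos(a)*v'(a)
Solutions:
 v(a) = C1 + Integral(a/cos(a), a)


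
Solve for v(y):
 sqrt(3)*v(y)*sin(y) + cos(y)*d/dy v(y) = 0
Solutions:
 v(y) = C1*cos(y)^(sqrt(3))


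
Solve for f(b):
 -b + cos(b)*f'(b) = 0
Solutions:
 f(b) = C1 + Integral(b/cos(b), b)


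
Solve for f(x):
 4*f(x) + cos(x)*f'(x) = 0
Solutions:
 f(x) = C1*(sin(x)^2 - 2*sin(x) + 1)/(sin(x)^2 + 2*sin(x) + 1)


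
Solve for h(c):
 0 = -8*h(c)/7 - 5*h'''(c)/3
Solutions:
 h(c) = C3*exp(-2*3^(1/3)*35^(2/3)*c/35) + (C1*sin(3^(5/6)*35^(2/3)*c/35) + C2*cos(3^(5/6)*35^(2/3)*c/35))*exp(3^(1/3)*35^(2/3)*c/35)


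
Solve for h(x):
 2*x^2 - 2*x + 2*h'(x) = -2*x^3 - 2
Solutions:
 h(x) = C1 - x^4/4 - x^3/3 + x^2/2 - x


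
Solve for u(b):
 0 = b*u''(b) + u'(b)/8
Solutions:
 u(b) = C1 + C2*b^(7/8)


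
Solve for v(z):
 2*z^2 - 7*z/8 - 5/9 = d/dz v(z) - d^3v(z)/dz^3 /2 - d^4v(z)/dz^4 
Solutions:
 v(z) = C1 + C2*exp(-z*((6*sqrt(318) + 107)^(-1/3) + 2 + (6*sqrt(318) + 107)^(1/3))/12)*sin(sqrt(3)*z*(-(6*sqrt(318) + 107)^(1/3) + (6*sqrt(318) + 107)^(-1/3))/12) + C3*exp(-z*((6*sqrt(318) + 107)^(-1/3) + 2 + (6*sqrt(318) + 107)^(1/3))/12)*cos(sqrt(3)*z*(-(6*sqrt(318) + 107)^(1/3) + (6*sqrt(318) + 107)^(-1/3))/12) + C4*exp(z*(-1 + (6*sqrt(318) + 107)^(-1/3) + (6*sqrt(318) + 107)^(1/3))/6) + 2*z^3/3 - 7*z^2/16 + 13*z/9


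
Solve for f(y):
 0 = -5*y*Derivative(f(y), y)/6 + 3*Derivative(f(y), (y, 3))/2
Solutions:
 f(y) = C1 + Integral(C2*airyai(15^(1/3)*y/3) + C3*airybi(15^(1/3)*y/3), y)


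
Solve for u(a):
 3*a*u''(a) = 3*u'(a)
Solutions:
 u(a) = C1 + C2*a^2


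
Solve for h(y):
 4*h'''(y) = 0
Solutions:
 h(y) = C1 + C2*y + C3*y^2


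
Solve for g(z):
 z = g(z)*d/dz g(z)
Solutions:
 g(z) = -sqrt(C1 + z^2)
 g(z) = sqrt(C1 + z^2)


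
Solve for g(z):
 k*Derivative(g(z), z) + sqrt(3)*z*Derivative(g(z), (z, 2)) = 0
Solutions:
 g(z) = C1 + z^(-sqrt(3)*re(k)/3 + 1)*(C2*sin(sqrt(3)*log(z)*Abs(im(k))/3) + C3*cos(sqrt(3)*log(z)*im(k)/3))


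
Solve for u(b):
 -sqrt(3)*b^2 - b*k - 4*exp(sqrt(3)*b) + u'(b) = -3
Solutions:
 u(b) = C1 + sqrt(3)*b^3/3 + b^2*k/2 - 3*b + 4*sqrt(3)*exp(sqrt(3)*b)/3


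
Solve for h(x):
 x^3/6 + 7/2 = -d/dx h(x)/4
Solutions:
 h(x) = C1 - x^4/6 - 14*x


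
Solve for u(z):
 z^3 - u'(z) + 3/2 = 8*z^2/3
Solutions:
 u(z) = C1 + z^4/4 - 8*z^3/9 + 3*z/2


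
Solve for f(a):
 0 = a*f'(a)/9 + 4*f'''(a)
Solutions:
 f(a) = C1 + Integral(C2*airyai(-6^(1/3)*a/6) + C3*airybi(-6^(1/3)*a/6), a)


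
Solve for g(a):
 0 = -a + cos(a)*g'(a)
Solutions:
 g(a) = C1 + Integral(a/cos(a), a)


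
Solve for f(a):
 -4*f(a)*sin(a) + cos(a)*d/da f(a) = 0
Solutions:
 f(a) = C1/cos(a)^4


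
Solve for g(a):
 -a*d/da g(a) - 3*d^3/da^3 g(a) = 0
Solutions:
 g(a) = C1 + Integral(C2*airyai(-3^(2/3)*a/3) + C3*airybi(-3^(2/3)*a/3), a)


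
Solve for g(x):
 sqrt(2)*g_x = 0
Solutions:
 g(x) = C1


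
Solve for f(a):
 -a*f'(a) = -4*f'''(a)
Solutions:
 f(a) = C1 + Integral(C2*airyai(2^(1/3)*a/2) + C3*airybi(2^(1/3)*a/2), a)


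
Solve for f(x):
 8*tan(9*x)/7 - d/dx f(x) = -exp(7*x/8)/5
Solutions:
 f(x) = C1 + 8*exp(7*x/8)/35 - 8*log(cos(9*x))/63


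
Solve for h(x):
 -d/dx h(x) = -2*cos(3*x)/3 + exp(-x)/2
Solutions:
 h(x) = C1 + 2*sin(3*x)/9 + exp(-x)/2


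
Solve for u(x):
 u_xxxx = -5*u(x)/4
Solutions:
 u(x) = (C1*sin(5^(1/4)*x/2) + C2*cos(5^(1/4)*x/2))*exp(-5^(1/4)*x/2) + (C3*sin(5^(1/4)*x/2) + C4*cos(5^(1/4)*x/2))*exp(5^(1/4)*x/2)


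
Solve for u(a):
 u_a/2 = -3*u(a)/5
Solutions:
 u(a) = C1*exp(-6*a/5)


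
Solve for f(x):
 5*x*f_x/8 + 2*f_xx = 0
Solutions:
 f(x) = C1 + C2*erf(sqrt(10)*x/8)


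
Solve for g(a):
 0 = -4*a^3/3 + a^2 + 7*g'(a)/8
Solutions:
 g(a) = C1 + 8*a^4/21 - 8*a^3/21


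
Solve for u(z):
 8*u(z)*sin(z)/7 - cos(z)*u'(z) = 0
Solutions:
 u(z) = C1/cos(z)^(8/7)


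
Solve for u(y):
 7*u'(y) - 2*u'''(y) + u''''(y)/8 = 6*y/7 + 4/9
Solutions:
 u(y) = C1 + C2*exp(2*y) + C3*exp(y*(7 - sqrt(77))) + C4*exp(y*(7 + sqrt(77))) + 3*y^2/49 + 4*y/63


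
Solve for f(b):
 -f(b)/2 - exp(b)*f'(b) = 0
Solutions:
 f(b) = C1*exp(exp(-b)/2)


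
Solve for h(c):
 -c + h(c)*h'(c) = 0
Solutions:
 h(c) = -sqrt(C1 + c^2)
 h(c) = sqrt(C1 + c^2)


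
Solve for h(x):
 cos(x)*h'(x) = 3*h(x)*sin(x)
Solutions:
 h(x) = C1/cos(x)^3


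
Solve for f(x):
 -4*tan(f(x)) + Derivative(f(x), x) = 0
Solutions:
 f(x) = pi - asin(C1*exp(4*x))
 f(x) = asin(C1*exp(4*x))


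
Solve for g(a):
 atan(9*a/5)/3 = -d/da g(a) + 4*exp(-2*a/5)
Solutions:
 g(a) = C1 - a*atan(9*a/5)/3 + 5*log(81*a^2 + 25)/54 - 10*exp(-2*a/5)


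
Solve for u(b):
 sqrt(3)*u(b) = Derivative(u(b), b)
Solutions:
 u(b) = C1*exp(sqrt(3)*b)


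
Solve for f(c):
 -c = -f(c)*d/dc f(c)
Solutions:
 f(c) = -sqrt(C1 + c^2)
 f(c) = sqrt(C1 + c^2)


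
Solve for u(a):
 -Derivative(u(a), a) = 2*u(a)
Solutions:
 u(a) = C1*exp(-2*a)


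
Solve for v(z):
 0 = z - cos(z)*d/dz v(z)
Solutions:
 v(z) = C1 + Integral(z/cos(z), z)


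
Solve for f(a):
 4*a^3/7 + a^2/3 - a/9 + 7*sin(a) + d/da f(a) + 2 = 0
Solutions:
 f(a) = C1 - a^4/7 - a^3/9 + a^2/18 - 2*a + 7*cos(a)


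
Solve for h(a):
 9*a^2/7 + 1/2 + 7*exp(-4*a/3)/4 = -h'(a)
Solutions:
 h(a) = C1 - 3*a^3/7 - a/2 + 21*exp(-4*a/3)/16


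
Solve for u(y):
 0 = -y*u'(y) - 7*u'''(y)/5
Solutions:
 u(y) = C1 + Integral(C2*airyai(-5^(1/3)*7^(2/3)*y/7) + C3*airybi(-5^(1/3)*7^(2/3)*y/7), y)


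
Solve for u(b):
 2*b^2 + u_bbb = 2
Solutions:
 u(b) = C1 + C2*b + C3*b^2 - b^5/30 + b^3/3


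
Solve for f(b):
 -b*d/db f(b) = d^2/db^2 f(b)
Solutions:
 f(b) = C1 + C2*erf(sqrt(2)*b/2)


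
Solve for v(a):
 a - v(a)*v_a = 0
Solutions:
 v(a) = -sqrt(C1 + a^2)
 v(a) = sqrt(C1 + a^2)


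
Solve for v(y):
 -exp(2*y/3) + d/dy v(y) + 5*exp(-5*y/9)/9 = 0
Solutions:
 v(y) = C1 + 3*exp(2*y/3)/2 + exp(-5*y/9)


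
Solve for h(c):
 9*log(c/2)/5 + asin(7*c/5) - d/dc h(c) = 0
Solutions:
 h(c) = C1 + 9*c*log(c)/5 + c*asin(7*c/5) - 9*c/5 - 9*c*log(2)/5 + sqrt(25 - 49*c^2)/7


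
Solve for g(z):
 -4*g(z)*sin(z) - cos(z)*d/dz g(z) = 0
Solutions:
 g(z) = C1*cos(z)^4


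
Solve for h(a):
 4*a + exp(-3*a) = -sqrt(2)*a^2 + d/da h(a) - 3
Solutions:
 h(a) = C1 + sqrt(2)*a^3/3 + 2*a^2 + 3*a - exp(-3*a)/3


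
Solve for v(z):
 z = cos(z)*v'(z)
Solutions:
 v(z) = C1 + Integral(z/cos(z), z)


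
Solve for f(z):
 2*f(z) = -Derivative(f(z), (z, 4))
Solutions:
 f(z) = (C1*sin(2^(3/4)*z/2) + C2*cos(2^(3/4)*z/2))*exp(-2^(3/4)*z/2) + (C3*sin(2^(3/4)*z/2) + C4*cos(2^(3/4)*z/2))*exp(2^(3/4)*z/2)


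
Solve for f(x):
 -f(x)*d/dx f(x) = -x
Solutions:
 f(x) = -sqrt(C1 + x^2)
 f(x) = sqrt(C1 + x^2)


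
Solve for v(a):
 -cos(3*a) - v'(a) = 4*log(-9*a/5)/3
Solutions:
 v(a) = C1 - 4*a*log(-a)/3 - 3*a*log(3) + a*log(15)/3 + 4*a/3 + a*log(5) - sin(3*a)/3


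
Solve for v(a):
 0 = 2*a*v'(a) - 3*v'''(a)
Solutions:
 v(a) = C1 + Integral(C2*airyai(2^(1/3)*3^(2/3)*a/3) + C3*airybi(2^(1/3)*3^(2/3)*a/3), a)


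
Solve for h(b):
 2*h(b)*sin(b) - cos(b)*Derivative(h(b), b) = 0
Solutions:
 h(b) = C1/cos(b)^2


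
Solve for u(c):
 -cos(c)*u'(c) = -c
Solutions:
 u(c) = C1 + Integral(c/cos(c), c)


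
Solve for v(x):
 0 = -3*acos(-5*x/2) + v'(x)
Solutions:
 v(x) = C1 + 3*x*acos(-5*x/2) + 3*sqrt(4 - 25*x^2)/5


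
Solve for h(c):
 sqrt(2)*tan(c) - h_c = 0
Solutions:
 h(c) = C1 - sqrt(2)*log(cos(c))


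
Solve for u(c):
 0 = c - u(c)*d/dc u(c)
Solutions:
 u(c) = -sqrt(C1 + c^2)
 u(c) = sqrt(C1 + c^2)


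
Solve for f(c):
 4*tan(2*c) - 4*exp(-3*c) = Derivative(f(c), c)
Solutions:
 f(c) = C1 + log(tan(2*c)^2 + 1) + 4*exp(-3*c)/3


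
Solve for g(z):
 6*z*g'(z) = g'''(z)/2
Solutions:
 g(z) = C1 + Integral(C2*airyai(12^(1/3)*z) + C3*airybi(12^(1/3)*z), z)


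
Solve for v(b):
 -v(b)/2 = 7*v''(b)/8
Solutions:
 v(b) = C1*sin(2*sqrt(7)*b/7) + C2*cos(2*sqrt(7)*b/7)


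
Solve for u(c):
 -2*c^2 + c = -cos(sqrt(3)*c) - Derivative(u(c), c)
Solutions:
 u(c) = C1 + 2*c^3/3 - c^2/2 - sqrt(3)*sin(sqrt(3)*c)/3


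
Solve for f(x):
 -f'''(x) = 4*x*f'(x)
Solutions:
 f(x) = C1 + Integral(C2*airyai(-2^(2/3)*x) + C3*airybi(-2^(2/3)*x), x)


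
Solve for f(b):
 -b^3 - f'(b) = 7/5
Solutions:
 f(b) = C1 - b^4/4 - 7*b/5


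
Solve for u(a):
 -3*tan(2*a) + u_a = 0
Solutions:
 u(a) = C1 - 3*log(cos(2*a))/2


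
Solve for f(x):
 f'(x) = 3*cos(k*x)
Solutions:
 f(x) = C1 + 3*sin(k*x)/k


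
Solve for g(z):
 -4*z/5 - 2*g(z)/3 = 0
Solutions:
 g(z) = -6*z/5


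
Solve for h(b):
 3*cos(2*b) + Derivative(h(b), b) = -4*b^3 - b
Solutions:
 h(b) = C1 - b^4 - b^2/2 - 3*sin(2*b)/2


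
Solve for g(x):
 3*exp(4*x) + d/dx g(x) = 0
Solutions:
 g(x) = C1 - 3*exp(4*x)/4


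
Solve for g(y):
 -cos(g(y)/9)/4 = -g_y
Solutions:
 -y/4 - 9*log(sin(g(y)/9) - 1)/2 + 9*log(sin(g(y)/9) + 1)/2 = C1


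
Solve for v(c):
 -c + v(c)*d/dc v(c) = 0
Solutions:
 v(c) = -sqrt(C1 + c^2)
 v(c) = sqrt(C1 + c^2)


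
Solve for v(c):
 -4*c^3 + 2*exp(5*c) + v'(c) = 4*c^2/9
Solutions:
 v(c) = C1 + c^4 + 4*c^3/27 - 2*exp(5*c)/5


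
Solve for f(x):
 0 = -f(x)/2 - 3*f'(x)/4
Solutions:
 f(x) = C1*exp(-2*x/3)


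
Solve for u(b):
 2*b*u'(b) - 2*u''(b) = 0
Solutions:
 u(b) = C1 + C2*erfi(sqrt(2)*b/2)


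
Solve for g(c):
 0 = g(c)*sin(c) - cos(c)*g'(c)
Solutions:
 g(c) = C1/cos(c)


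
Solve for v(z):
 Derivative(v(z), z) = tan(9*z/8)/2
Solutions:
 v(z) = C1 - 4*log(cos(9*z/8))/9


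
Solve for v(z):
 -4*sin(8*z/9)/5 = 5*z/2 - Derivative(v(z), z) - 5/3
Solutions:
 v(z) = C1 + 5*z^2/4 - 5*z/3 - 9*cos(8*z/9)/10


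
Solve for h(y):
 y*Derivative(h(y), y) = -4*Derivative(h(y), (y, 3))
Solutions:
 h(y) = C1 + Integral(C2*airyai(-2^(1/3)*y/2) + C3*airybi(-2^(1/3)*y/2), y)


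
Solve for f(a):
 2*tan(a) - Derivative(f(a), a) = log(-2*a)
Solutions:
 f(a) = C1 - a*log(-a) - a*log(2) + a - 2*log(cos(a))
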